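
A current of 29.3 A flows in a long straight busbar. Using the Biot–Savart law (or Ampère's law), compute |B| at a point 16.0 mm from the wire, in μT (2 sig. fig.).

B ≈ 370 μT

For an infinitely long straight wire, B = μ₀I/(2πd).
B = (4π×10⁻⁷ × 29.3) / (2π × 0.016) = 3.66×10⁻⁴ T.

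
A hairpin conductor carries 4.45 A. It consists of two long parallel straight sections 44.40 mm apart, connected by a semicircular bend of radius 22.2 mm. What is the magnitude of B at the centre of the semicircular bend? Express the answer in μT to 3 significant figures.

B ≈ 103 μT

The semicircular arc contributes B_arc = μ₀I·π/(4πR) = μ₀I/(4R) = 6.30×10⁻⁵ T.
Each semi-infinite lead is at perpendicular distance R = 0.0222 m from the centre, with the perpendicular foot at its near end, so it contributes μ₀I/(4πR); both point the same way, together 4.01×10⁻⁵ T.
Arc and leads all point the same direction: B = 6.30×10⁻⁵ + 4.01×10⁻⁵ = 1.03×10⁻⁴ T.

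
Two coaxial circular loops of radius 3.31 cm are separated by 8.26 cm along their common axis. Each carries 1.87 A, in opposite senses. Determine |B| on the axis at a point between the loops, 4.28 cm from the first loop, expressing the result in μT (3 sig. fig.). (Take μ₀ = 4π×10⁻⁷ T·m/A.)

Each loop contributes B = μ₀IR²/[2(R²+z²)^(3/2)] on the axis, with z measured from that loop.
Loop 1 (z = 0.0428 m): B₁ = 8.13×10⁻⁶ T. Loop 2 (z = 0.0398 m): B₂ = 9.28×10⁻⁶ T.
The fields oppose: B = |B₁ − B₂| = 1.15×10⁻⁶ T.

B ≈ 1.15 μT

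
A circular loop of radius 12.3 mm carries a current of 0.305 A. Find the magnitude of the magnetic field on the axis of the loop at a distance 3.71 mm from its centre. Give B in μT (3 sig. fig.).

B ≈ 13.7 μT

On the axis of a circular loop, B = μ₀IR² / [2(R²+z²)^(3/2)].
R² + z² = (0.0123)² + (0.00371)² = 0.0001651 m², and (R²+z²)^(3/2) = 2.12×10⁻⁶ m³.
B = (4π×10⁻⁷ × 0.305 × 0.0001513) / (2 × 2.12×10⁻⁶) = 1.37×10⁻⁵ T.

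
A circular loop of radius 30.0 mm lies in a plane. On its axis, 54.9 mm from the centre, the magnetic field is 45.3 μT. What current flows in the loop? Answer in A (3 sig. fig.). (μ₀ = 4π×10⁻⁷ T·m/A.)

On the axis of a loop, B = μ₀IR²/[2(R²+z²)^(3/2)], so I = 2B(R²+z²)^(3/2)/(μ₀R²).
R² + z² = 0.0009 + 0.003014 = 0.003914 m²; raised to 3/2 gives 2.45×10⁻⁴ m³.
I = 2 × 4.53×10⁻⁵ × 2.45×10⁻⁴ / (1.26×10⁻⁶ × 0.0009) = 19.6 A.

I ≈ 19.6 A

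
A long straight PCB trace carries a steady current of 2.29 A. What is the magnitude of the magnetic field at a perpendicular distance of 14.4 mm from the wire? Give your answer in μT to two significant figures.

For an infinitely long straight wire, B = μ₀I/(2πd).
B = (4π×10⁻⁷ × 2.29) / (2π × 0.0144) = 3.18×10⁻⁵ T.

B ≈ 32 μT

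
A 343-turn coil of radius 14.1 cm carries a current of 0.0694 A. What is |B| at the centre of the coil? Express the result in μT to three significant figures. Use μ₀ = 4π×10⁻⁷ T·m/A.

B ≈ 106 μT

For an N-turn flat coil, B = Nμ₀I/(2R) with R = 0.141 m.
B = 343 × 3.09×10⁻⁷ T = 1.06×10⁻⁴ T.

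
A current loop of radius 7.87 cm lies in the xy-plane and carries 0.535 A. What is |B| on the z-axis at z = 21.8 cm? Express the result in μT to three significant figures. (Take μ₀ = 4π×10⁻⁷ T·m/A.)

B ≈ 0.167 μT

On the axis of a circular loop, B = μ₀IR² / [2(R²+z²)^(3/2)].
R² + z² = (0.0787)² + (0.218)² = 0.05372 m², and (R²+z²)^(3/2) = 1.25×10⁻² m³.
B = (4π×10⁻⁷ × 0.535 × 0.006194) / (2 × 1.25×10⁻²) = 1.67×10⁻⁷ T.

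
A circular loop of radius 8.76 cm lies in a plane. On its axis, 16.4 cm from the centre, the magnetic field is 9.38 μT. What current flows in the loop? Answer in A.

On the axis of a loop, B = μ₀IR²/[2(R²+z²)^(3/2)], so I = 2B(R²+z²)^(3/2)/(μ₀R²).
R² + z² = 0.007674 + 0.0269 = 0.03457 m²; raised to 3/2 gives 6.43×10⁻³ m³.
I = 2 × 9.38×10⁻⁶ × 6.43×10⁻³ / (1.26×10⁻⁶ × 0.007674) = 12.5 A.

I ≈ 12.5 A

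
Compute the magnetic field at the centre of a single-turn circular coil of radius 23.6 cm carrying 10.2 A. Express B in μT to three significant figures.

B ≈ 27.2 μT

At the centre of a circular loop the Biot–Savart law gives B = μ₀I/(2R).
B = (4π×10⁻⁷ × 10.2) / (2 × 0.236) = 2.72×10⁻⁵ T.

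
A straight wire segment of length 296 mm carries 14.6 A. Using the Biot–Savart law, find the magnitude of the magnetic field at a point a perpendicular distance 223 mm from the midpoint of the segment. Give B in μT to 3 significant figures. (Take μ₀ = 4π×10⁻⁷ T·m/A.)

For a finite straight segment, B = (μ₀I/4πd)(sinθ₁ + sinθ₂), where θ₁, θ₂ are the angles from the perpendicular to each end.
The perpendicular from the point meets the wire at its midpoint, so each end is L/2 = 0.148 m away along the wire.
sinθ₁ = 0.148/√(0.148²+0.223²) = 0.5530; sinθ₂ = 0.148/√(0.148²+0.223²) = 0.5530.
B = (4π×10⁻⁷ × 14.6) / (4π × 0.223) × (0.5530 + 0.5530) = 7.24×10⁻⁶ T.

B ≈ 7.24 μT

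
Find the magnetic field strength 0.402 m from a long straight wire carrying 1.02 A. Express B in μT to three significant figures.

B ≈ 0.507 μT

For an infinitely long straight wire, B = μ₀I/(2πd).
B = (4π×10⁻⁷ × 1.02) / (2π × 0.402) = 5.07×10⁻⁷ T.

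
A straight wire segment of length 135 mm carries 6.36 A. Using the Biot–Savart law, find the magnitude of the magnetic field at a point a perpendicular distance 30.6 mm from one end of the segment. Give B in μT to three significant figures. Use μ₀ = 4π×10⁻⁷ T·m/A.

B ≈ 20.3 μT

For a finite straight segment, B = (μ₀I/4πd)(sinθ₁ + sinθ₂), where θ₁, θ₂ are the angles from the perpendicular to each end.
The perpendicular foot is at one end, so the two end-offsets along the wire are 0 and L = 0.135 m.
sinθ₁ = 0/√(0²+0.0306²) = 0.0000; sinθ₂ = 0.135/√(0.135²+0.0306²) = 0.9753.
B = (4π×10⁻⁷ × 6.36) / (4π × 0.0306) × (0.0000 + 0.9753) = 2.03×10⁻⁵ T.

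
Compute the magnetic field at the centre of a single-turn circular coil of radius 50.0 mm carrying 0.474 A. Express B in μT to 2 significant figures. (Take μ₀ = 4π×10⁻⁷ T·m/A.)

B ≈ 6.0 μT

At the centre of a circular loop the Biot–Savart law gives B = μ₀I/(2R).
B = (4π×10⁻⁷ × 0.474) / (2 × 0.05) = 5.96×10⁻⁶ T.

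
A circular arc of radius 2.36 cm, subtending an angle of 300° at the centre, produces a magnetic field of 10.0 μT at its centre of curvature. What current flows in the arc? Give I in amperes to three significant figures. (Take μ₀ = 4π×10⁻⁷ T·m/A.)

I ≈ 0.451 A

For a circular arc, B = μ₀Iφ/(4πR) with φ in radians; here φ = 5.236 rad.
So I = 4πRB/(μ₀φ) = 4π × 0.0236 × 1.00×10⁻⁵ / (4π×10⁻⁷ × 5.236) = 0.451 A.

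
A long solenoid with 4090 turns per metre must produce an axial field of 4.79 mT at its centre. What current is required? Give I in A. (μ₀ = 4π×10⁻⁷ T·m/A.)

Inside a long solenoid B = μ₀nI with n = 4090 m⁻¹, so I = B/(μ₀n).
I = 4.79×10⁻³ / (4π×10⁻⁷ × 4090) = 0.932 A.

I ≈ 0.932 A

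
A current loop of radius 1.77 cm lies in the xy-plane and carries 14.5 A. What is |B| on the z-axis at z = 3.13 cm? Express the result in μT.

On the axis of a circular loop, B = μ₀IR² / [2(R²+z²)^(3/2)].
R² + z² = (0.0177)² + (0.0313)² = 0.001293 m², and (R²+z²)^(3/2) = 4.65×10⁻⁵ m³.
B = (4π×10⁻⁷ × 14.5 × 0.0003133) / (2 × 4.65×10⁻⁵) = 6.14×10⁻⁵ T.

B ≈ 61.4 μT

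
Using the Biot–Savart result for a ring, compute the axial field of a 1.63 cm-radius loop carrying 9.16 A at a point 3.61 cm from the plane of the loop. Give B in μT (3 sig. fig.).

On the axis of a circular loop, B = μ₀IR² / [2(R²+z²)^(3/2)].
R² + z² = (0.0163)² + (0.0361)² = 0.001569 m², and (R²+z²)^(3/2) = 6.21×10⁻⁵ m³.
B = (4π×10⁻⁷ × 9.16 × 0.0002657) / (2 × 6.21×10⁻⁵) = 2.46×10⁻⁵ T.

B ≈ 24.6 μT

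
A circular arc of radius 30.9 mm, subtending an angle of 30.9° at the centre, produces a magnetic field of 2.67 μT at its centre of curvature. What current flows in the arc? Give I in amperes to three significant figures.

For a circular arc, B = μ₀Iφ/(4πR) with φ in radians; here φ = 0.5393 rad.
So I = 4πRB/(μ₀φ) = 4π × 0.0309 × 2.67×10⁻⁶ / (4π×10⁻⁷ × 0.5393) = 1.53 A.

I ≈ 1.53 A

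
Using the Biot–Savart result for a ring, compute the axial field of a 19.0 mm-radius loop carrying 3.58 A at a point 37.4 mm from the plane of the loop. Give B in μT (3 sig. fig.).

B ≈ 11.0 μT

On the axis of a circular loop, B = μ₀IR² / [2(R²+z²)^(3/2)].
R² + z² = (0.019)² + (0.0374)² = 0.00176 m², and (R²+z²)^(3/2) = 7.38×10⁻⁵ m³.
B = (4π×10⁻⁷ × 3.58 × 0.000361) / (2 × 7.38×10⁻⁵) = 1.10×10⁻⁵ T.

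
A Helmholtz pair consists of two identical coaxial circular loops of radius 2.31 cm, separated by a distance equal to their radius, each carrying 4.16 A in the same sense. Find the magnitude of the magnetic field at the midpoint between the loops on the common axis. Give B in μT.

Each loop contributes B = μ₀IR²/[2(R²+z²)^(3/2)] on the axis, with z measured from that loop.
Loop 1 (z = 0.01155 m): B₁ = 8.10×10⁻⁵ T. Loop 2 (z = 0.01155 m): B₂ = 8.10×10⁻⁵ T.
The fields add: B = B₁ + B₂ = 1.62×10⁻⁴ T.

B ≈ 162 μT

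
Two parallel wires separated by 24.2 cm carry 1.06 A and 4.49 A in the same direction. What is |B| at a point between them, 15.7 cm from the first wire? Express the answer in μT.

Each long wire gives B = μ₀I/(2πd). Distances are d₁ = 0.157 m and d₂ = 0.085 m.
B₁ = 1.35×10⁻⁶ T, B₂ = 1.06×10⁻⁵ T.
Between parallel currents the two contributions point in opposite directions, so they subtract. B = |B₁ − B₂| = |1.35×10⁻⁶ − 1.06×10⁻⁵| = 9.21×10⁻⁶ T.

B ≈ 9.21 μT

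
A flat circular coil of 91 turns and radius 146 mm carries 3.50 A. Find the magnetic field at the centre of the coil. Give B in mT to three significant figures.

B ≈ 1.37 mT

For an N-turn flat coil, B = Nμ₀I/(2R) with R = 0.146 m.
B = 91 × 1.51×10⁻⁵ T = 1.37×10⁻³ T.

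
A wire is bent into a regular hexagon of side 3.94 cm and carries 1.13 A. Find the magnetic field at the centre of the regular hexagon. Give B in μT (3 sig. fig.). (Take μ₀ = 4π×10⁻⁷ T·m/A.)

B ≈ 19.9 μT

Each side is a finite straight segment at perpendicular distance d = a/(2 tan(π/6)) = 0.03412 m from the centre, with end-angles ±π/6.
One side contributes B₁ = (μ₀I/4πd)·2 sin(π/6) = 3.31×10⁻⁶ T.
All 6 sides add in the same direction: B = 6 × 3.31×10⁻⁶ = 1.99×10⁻⁵ T.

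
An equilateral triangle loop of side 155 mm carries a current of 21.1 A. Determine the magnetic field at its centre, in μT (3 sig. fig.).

Each side is a finite straight segment at perpendicular distance d = a/(2 tan(π/3)) = 0.04474 m from the centre, with end-angles ±π/3.
One side contributes B₁ = (μ₀I/4πd)·2 sin(π/3) = 8.17×10⁻⁵ T.
All 3 sides add in the same direction: B = 3 × 8.17×10⁻⁵ = 2.45×10⁻⁴ T.

B ≈ 245 μT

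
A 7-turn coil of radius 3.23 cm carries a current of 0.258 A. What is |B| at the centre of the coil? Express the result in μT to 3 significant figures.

For an N-turn flat coil, B = Nμ₀I/(2R) with R = 0.0323 m.
B = 7 × 5.02×10⁻⁶ T = 3.51×10⁻⁵ T.

B ≈ 35.1 μT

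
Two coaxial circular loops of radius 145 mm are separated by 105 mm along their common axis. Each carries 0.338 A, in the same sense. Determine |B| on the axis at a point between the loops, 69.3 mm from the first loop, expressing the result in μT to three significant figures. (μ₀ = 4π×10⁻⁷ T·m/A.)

B ≈ 2.42 μT

Each loop contributes B = μ₀IR²/[2(R²+z²)^(3/2)] on the axis, with z measured from that loop.
Loop 1 (z = 0.0693 m): B₁ = 1.08×10⁻⁶ T. Loop 2 (z = 0.0357 m): B₂ = 1.34×10⁻⁶ T.
The fields add: B = B₁ + B₂ = 2.42×10⁻⁶ T.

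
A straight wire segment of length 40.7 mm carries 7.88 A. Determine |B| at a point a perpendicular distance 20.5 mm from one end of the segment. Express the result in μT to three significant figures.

For a finite straight segment, B = (μ₀I/4πd)(sinθ₁ + sinθ₂), where θ₁, θ₂ are the angles from the perpendicular to each end.
The perpendicular foot is at one end, so the two end-offsets along the wire are 0 and L = 0.0407 m.
sinθ₁ = 0/√(0²+0.0205²) = 0.0000; sinθ₂ = 0.0407/√(0.0407²+0.0205²) = 0.8931.
B = (4π×10⁻⁷ × 7.88) / (4π × 0.0205) × (0.0000 + 0.8931) = 3.43×10⁻⁵ T.

B ≈ 34.3 μT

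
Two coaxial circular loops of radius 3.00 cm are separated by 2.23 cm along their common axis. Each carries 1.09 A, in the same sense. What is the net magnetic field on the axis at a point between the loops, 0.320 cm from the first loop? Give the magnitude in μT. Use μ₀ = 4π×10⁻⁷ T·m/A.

Each loop contributes B = μ₀IR²/[2(R²+z²)^(3/2)] on the axis, with z measured from that loop.
Loop 1 (z = 0.0032 m): B₁ = 2.24×10⁻⁵ T. Loop 2 (z = 0.0191 m): B₂ = 1.37×10⁻⁵ T.
The fields add: B = B₁ + B₂ = 3.61×10⁻⁵ T.

B ≈ 36.1 μT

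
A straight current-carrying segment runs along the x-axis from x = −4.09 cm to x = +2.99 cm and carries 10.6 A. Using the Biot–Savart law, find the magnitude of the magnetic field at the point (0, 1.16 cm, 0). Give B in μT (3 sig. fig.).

B ≈ 173 μT

For a finite straight segment, B = (μ₀I/4πd)(sinθ₁ + sinθ₂), where θ₁, θ₂ are the angles from the perpendicular to each end.
The perpendicular distance is d = 0.0116 m; the end-offsets along the wire are a = 0.0409 m and b = 0.0299 m.
sinθ₁ = 0.0409/√(0.0409²+0.0116²) = 0.9621; sinθ₂ = 0.0299/√(0.0299²+0.0116²) = 0.9323.
B = (4π×10⁻⁷ × 10.6) / (4π × 0.0116) × (0.9621 + 0.9323) = 1.73×10⁻⁴ T.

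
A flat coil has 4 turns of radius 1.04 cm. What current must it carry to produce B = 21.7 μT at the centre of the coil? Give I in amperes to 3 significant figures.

I ≈ 0.0898 A

For an N-turn coil, B = Nμ₀I/(2R) with R = 0.0104 m, so I = 2RB/(Nμ₀) = 2 × 0.0104 × 2.17×10⁻⁵ / (4 × 4π×10⁻⁷) = 8.98×10⁻² A.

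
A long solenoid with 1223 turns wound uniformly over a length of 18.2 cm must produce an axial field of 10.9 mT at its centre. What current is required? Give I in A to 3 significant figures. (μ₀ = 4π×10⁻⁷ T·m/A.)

Inside a long solenoid B = μ₀nI with n = 6720 m⁻¹, so I = B/(μ₀n).
I = 1.09×10⁻² / (4π×10⁻⁷ × 6720) = 1.29 A.

I ≈ 1.29 A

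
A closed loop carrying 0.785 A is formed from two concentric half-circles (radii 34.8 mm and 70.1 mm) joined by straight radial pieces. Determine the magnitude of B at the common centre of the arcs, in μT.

The radial connectors point toward the centre, so dl × r̂ = 0 and they contribute nothing.
Each semicircle gives μ₀I/(4R): inner arc 7.09×10⁻⁶ T, outer arc 3.52×10⁻⁶ T.
The two arcs carry current in opposite angular senses, so their fields oppose: B = |7.09×10⁻⁶ − 3.52×10⁻⁶| = 3.57×10⁻⁶ T.

B ≈ 3.57 μT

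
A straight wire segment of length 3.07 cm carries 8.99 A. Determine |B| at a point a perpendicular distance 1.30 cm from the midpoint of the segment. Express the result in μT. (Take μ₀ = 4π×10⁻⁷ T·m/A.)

B ≈ 106 μT

For a finite straight segment, B = (μ₀I/4πd)(sinθ₁ + sinθ₂), where θ₁, θ₂ are the angles from the perpendicular to each end.
The perpendicular from the point meets the wire at its midpoint, so each end is L/2 = 0.01535 m away along the wire.
sinθ₁ = 0.01535/√(0.01535²+0.013²) = 0.7631; sinθ₂ = 0.01535/√(0.01535²+0.013²) = 0.7631.
B = (4π×10⁻⁷ × 8.99) / (4π × 0.013) × (0.7631 + 0.7631) = 1.06×10⁻⁴ T.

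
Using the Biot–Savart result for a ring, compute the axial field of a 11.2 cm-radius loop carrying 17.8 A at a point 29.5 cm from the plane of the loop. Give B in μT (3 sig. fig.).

On the axis of a circular loop, B = μ₀IR² / [2(R²+z²)^(3/2)].
R² + z² = (0.112)² + (0.295)² = 0.09957 m², and (R²+z²)^(3/2) = 3.14×10⁻² m³.
B = (4π×10⁻⁷ × 17.8 × 0.01254) / (2 × 3.14×10⁻²) = 4.47×10⁻⁶ T.

B ≈ 4.47 μT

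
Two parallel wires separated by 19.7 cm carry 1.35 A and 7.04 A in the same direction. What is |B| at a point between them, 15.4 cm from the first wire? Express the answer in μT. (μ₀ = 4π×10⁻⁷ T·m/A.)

Each long wire gives B = μ₀I/(2πd). Distances are d₁ = 0.154 m and d₂ = 0.043 m.
B₁ = 1.75×10⁻⁶ T, B₂ = 3.27×10⁻⁵ T.
Between parallel currents the two contributions point in opposite directions, so they subtract. B = |B₁ − B₂| = |1.75×10⁻⁶ − 3.27×10⁻⁵| = 3.10×10⁻⁵ T.

B ≈ 31.0 μT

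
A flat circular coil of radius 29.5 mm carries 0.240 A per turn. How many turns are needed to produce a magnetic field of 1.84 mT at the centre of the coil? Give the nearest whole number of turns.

For an N-turn coil, B = Nμ₀I/(2R). A single turn gives B₁ = 5.11×10⁻⁶ T with R = 0.0295 m.
N = B/B₁ = 1.84×10⁻³ / 5.11×10⁻⁶ = 359.96.

N = 360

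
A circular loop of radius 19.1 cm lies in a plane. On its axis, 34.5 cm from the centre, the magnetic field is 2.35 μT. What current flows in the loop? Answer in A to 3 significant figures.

I ≈ 6.29 A

On the axis of a loop, B = μ₀IR²/[2(R²+z²)^(3/2)], so I = 2B(R²+z²)^(3/2)/(μ₀R²).
R² + z² = 0.03648 + 0.119 = 0.1555 m²; raised to 3/2 gives 6.13×10⁻² m³.
I = 2 × 2.35×10⁻⁶ × 6.13×10⁻² / (1.26×10⁻⁶ × 0.03648) = 6.29 A.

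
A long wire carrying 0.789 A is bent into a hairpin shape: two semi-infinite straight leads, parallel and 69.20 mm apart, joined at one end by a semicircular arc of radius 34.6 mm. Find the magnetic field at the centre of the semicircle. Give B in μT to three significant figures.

The semicircular arc contributes B_arc = μ₀I·π/(4πR) = μ₀I/(4R) = 7.16×10⁻⁶ T.
Each semi-infinite lead is at perpendicular distance R = 0.0346 m from the centre, with the perpendicular foot at its near end, so it contributes μ₀I/(4πR); both point the same way, together 4.56×10⁻⁶ T.
Arc and leads all point the same direction: B = 7.16×10⁻⁶ + 4.56×10⁻⁶ = 1.17×10⁻⁵ T.

B ≈ 11.7 μT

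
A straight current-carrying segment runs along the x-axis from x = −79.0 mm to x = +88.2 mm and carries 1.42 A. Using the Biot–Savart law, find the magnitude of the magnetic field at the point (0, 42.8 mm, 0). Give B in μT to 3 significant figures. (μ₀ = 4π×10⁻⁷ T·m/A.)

For a finite straight segment, B = (μ₀I/4πd)(sinθ₁ + sinθ₂), where θ₁, θ₂ are the angles from the perpendicular to each end.
The perpendicular distance is d = 0.0428 m; the end-offsets along the wire are a = 0.079 m and b = 0.0882 m.
sinθ₁ = 0.079/√(0.079²+0.0428²) = 0.8793; sinθ₂ = 0.0882/√(0.0882²+0.0428²) = 0.8997.
B = (4π×10⁻⁷ × 1.42) / (4π × 0.0428) × (0.8793 + 0.8997) = 5.90×10⁻⁶ T.

B ≈ 5.90 μT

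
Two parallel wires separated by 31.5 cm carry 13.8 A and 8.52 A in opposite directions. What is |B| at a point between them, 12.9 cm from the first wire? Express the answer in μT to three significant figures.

Each long wire gives B = μ₀I/(2πd). Distances are d₁ = 0.129 m and d₂ = 0.186 m.
B₁ = 2.14×10⁻⁵ T, B₂ = 9.16×10⁻⁶ T.
Between antiparallel currents both contributions point the same way, so they add. B = B₁ + B₂ = 2.14×10⁻⁵ + 9.16×10⁻⁶ = 3.06×10⁻⁵ T.

B ≈ 30.6 μT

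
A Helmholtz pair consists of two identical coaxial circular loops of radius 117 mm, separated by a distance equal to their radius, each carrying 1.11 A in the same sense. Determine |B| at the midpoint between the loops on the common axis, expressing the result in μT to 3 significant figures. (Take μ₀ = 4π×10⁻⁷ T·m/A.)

Each loop contributes B = μ₀IR²/[2(R²+z²)^(3/2)] on the axis, with z measured from that loop.
Loop 1 (z = 0.0585 m): B₁ = 4.27×10⁻⁶ T. Loop 2 (z = 0.0585 m): B₂ = 4.27×10⁻⁶ T.
The fields add: B = B₁ + B₂ = 8.53×10⁻⁶ T.

B ≈ 8.53 μT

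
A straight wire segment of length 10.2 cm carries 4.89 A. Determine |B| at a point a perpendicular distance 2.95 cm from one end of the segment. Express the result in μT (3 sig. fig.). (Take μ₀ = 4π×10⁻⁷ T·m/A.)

For a finite straight segment, B = (μ₀I/4πd)(sinθ₁ + sinθ₂), where θ₁, θ₂ are the angles from the perpendicular to each end.
The perpendicular foot is at one end, so the two end-offsets along the wire are 0 and L = 0.102 m.
sinθ₁ = 0/√(0²+0.0295²) = 0.0000; sinθ₂ = 0.102/√(0.102²+0.0295²) = 0.9606.
B = (4π×10⁻⁷ × 4.89) / (4π × 0.0295) × (0.0000 + 0.9606) = 1.59×10⁻⁵ T.

B ≈ 15.9 μT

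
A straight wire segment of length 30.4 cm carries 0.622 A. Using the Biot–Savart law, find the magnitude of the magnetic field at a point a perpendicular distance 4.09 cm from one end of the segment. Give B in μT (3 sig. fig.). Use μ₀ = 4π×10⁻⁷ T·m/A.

For a finite straight segment, B = (μ₀I/4πd)(sinθ₁ + sinθ₂), where θ₁, θ₂ are the angles from the perpendicular to each end.
The perpendicular foot is at one end, so the two end-offsets along the wire are 0 and L = 0.304 m.
sinθ₁ = 0/√(0²+0.0409²) = 0.0000; sinθ₂ = 0.304/√(0.304²+0.0409²) = 0.9911.
B = (4π×10⁻⁷ × 0.622) / (4π × 0.0409) × (0.0000 + 0.9911) = 1.51×10⁻⁶ T.

B ≈ 1.51 μT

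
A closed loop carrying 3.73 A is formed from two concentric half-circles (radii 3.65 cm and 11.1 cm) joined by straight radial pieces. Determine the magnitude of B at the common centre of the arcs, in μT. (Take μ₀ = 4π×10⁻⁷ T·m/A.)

The radial connectors point toward the centre, so dl × r̂ = 0 and they contribute nothing.
Each semicircle gives μ₀I/(4R): inner arc 3.21×10⁻⁵ T, outer arc 1.06×10⁻⁵ T.
The two arcs carry current in opposite angular senses, so their fields oppose: B = |3.21×10⁻⁵ − 1.06×10⁻⁵| = 2.15×10⁻⁵ T.

B ≈ 21.5 μT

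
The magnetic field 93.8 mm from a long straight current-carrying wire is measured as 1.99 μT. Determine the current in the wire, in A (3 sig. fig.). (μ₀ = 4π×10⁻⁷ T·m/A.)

For a long straight wire B = μ₀I/(2πd), so I = 2πdB/μ₀.
I = 2π × 0.0938 × 1.99×10⁻⁶ / (4π×10⁻⁷) = 0.933 A.

I ≈ 0.933 A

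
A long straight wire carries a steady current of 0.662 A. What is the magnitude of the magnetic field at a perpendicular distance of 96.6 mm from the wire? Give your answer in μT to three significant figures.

B ≈ 1.37 μT

For an infinitely long straight wire, B = μ₀I/(2πd).
B = (4π×10⁻⁷ × 0.662) / (2π × 0.0966) = 1.37×10⁻⁶ T.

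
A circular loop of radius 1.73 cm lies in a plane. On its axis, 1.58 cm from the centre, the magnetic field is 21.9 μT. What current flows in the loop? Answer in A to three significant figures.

I ≈ 1.50 A

On the axis of a loop, B = μ₀IR²/[2(R²+z²)^(3/2)], so I = 2B(R²+z²)^(3/2)/(μ₀R²).
R² + z² = 0.0002993 + 0.0002496 = 0.0005489 m²; raised to 3/2 gives 1.29×10⁻⁵ m³.
I = 2 × 2.19×10⁻⁵ × 1.29×10⁻⁵ / (1.26×10⁻⁶ × 0.0002993) = 1.50 A.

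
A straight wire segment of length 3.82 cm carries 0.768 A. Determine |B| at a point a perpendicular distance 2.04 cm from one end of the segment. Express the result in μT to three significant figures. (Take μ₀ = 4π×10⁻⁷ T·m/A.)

For a finite straight segment, B = (μ₀I/4πd)(sinθ₁ + sinθ₂), where θ₁, θ₂ are the angles from the perpendicular to each end.
The perpendicular foot is at one end, so the two end-offsets along the wire are 0 and L = 0.0382 m.
sinθ₁ = 0/√(0²+0.0204²) = 0.0000; sinθ₂ = 0.0382/√(0.0382²+0.0204²) = 0.8821.
B = (4π×10⁻⁷ × 0.768) / (4π × 0.0204) × (0.0000 + 0.8821) = 3.32×10⁻⁶ T.

B ≈ 3.32 μT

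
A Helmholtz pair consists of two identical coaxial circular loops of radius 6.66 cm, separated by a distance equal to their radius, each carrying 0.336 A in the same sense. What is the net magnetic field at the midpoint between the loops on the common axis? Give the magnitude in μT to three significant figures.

B ≈ 4.54 μT

Each loop contributes B = μ₀IR²/[2(R²+z²)^(3/2)] on the axis, with z measured from that loop.
Loop 1 (z = 0.0333 m): B₁ = 2.27×10⁻⁶ T. Loop 2 (z = 0.0333 m): B₂ = 2.27×10⁻⁶ T.
The fields add: B = B₁ + B₂ = 4.54×10⁻⁶ T.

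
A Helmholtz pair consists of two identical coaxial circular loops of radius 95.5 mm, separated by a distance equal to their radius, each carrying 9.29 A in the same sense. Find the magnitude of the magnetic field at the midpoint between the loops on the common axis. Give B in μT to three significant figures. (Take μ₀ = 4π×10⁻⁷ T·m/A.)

B ≈ 87.5 μT

Each loop contributes B = μ₀IR²/[2(R²+z²)^(3/2)] on the axis, with z measured from that loop.
Loop 1 (z = 0.04775 m): B₁ = 4.37×10⁻⁵ T. Loop 2 (z = 0.04775 m): B₂ = 4.37×10⁻⁵ T.
The fields add: B = B₁ + B₂ = 8.75×10⁻⁵ T.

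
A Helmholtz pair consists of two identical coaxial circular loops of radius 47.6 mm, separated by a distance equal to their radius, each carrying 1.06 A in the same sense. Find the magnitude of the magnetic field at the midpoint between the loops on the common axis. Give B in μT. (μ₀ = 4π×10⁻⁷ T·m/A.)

Each loop contributes B = μ₀IR²/[2(R²+z²)^(3/2)] on the axis, with z measured from that loop.
Loop 1 (z = 0.0238 m): B₁ = 1.00×10⁻⁵ T. Loop 2 (z = 0.0238 m): B₂ = 1.00×10⁻⁵ T.
The fields add: B = B₁ + B₂ = 2.00×10⁻⁵ T.

B ≈ 20.0 μT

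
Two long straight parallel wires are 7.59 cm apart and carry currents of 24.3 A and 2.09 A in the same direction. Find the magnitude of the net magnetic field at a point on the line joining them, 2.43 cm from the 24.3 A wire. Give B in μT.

B ≈ 192 μT

Each long wire gives B = μ₀I/(2πd). Distances are d₁ = 0.0243 m and d₂ = 0.0516 m.
B₁ = 2.00×10⁻⁴ T, B₂ = 8.10×10⁻⁶ T.
Between parallel currents the two contributions point in opposite directions, so they subtract. B = |B₁ − B₂| = |2.00×10⁻⁴ − 8.10×10⁻⁶| = 1.92×10⁻⁴ T.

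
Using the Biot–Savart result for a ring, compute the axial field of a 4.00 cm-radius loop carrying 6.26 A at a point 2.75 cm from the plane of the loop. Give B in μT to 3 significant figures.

B ≈ 55.0 μT

On the axis of a circular loop, B = μ₀IR² / [2(R²+z²)^(3/2)].
R² + z² = (0.04)² + (0.0275)² = 0.002356 m², and (R²+z²)^(3/2) = 1.14×10⁻⁴ m³.
B = (4π×10⁻⁷ × 6.26 × 0.0016) / (2 × 1.14×10⁻⁴) = 5.50×10⁻⁵ T.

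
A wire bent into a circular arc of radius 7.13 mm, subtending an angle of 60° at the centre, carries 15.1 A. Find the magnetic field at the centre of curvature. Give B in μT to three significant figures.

The Biot–Savart field of a circular arc at its centre is B = μ₀Iφ/(4πR), with φ = 1.047 rad.
B = (4π×10⁻⁷ × 15.1 × 1.047) / (4π × 0.00713) = 2.22×10⁻⁴ T.

B ≈ 222 μT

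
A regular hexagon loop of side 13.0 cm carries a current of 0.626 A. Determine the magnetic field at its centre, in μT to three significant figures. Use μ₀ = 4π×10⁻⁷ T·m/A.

B ≈ 3.34 μT

Each side is a finite straight segment at perpendicular distance d = a/(2 tan(π/6)) = 0.1126 m from the centre, with end-angles ±π/6.
One side contributes B₁ = (μ₀I/4πd)·2 sin(π/6) = 5.56×10⁻⁷ T.
All 6 sides add in the same direction: B = 6 × 5.56×10⁻⁷ = 3.34×10⁻⁶ T.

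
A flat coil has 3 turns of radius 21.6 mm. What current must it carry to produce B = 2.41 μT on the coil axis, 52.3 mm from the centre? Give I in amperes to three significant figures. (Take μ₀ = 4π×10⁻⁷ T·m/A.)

For an N-turn coil, B = Nμ₀IR²/[2(R²+z²)^(3/2)] with R = 0.0216 m, z = 0.0523 m, so I = 2B(R²+z²)^(3/2)/(Nμ₀R²) = 2 × 2.41×10⁻⁶ × 1.81×10⁻⁴ / (3 × 4π×10⁻⁷ × 0.0004666) = 0.496 A.

I ≈ 0.496 A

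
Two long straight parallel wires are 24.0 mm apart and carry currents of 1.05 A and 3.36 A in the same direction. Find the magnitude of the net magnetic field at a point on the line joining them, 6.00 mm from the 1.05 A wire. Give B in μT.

B ≈ 2.33 μT

Each long wire gives B = μ₀I/(2πd). Distances are d₁ = 0.006 m and d₂ = 0.018 m.
B₁ = 3.50×10⁻⁵ T, B₂ = 3.73×10⁻⁵ T.
Between parallel currents the two contributions point in opposite directions, so they subtract. B = |B₁ − B₂| = |3.50×10⁻⁵ − 3.73×10⁻⁵| = 2.33×10⁻⁶ T.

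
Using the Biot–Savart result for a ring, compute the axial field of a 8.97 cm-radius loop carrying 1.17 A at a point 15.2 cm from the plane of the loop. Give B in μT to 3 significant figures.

On the axis of a circular loop, B = μ₀IR² / [2(R²+z²)^(3/2)].
R² + z² = (0.0897)² + (0.152)² = 0.03115 m², and (R²+z²)^(3/2) = 5.50×10⁻³ m³.
B = (4π×10⁻⁷ × 1.17 × 0.008046) / (2 × 5.50×10⁻³) = 1.08×10⁻⁶ T.

B ≈ 1.08 μT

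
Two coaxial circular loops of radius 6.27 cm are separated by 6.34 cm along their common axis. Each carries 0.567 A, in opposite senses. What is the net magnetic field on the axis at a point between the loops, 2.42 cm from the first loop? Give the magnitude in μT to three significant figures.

B ≈ 1.15 μT

Each loop contributes B = μ₀IR²/[2(R²+z²)^(3/2)] on the axis, with z measured from that loop.
Loop 1 (z = 0.0242 m): B₁ = 4.61×10⁻⁶ T. Loop 2 (z = 0.0392 m): B₂ = 3.46×10⁻⁶ T.
The fields oppose: B = |B₁ − B₂| = 1.15×10⁻⁶ T.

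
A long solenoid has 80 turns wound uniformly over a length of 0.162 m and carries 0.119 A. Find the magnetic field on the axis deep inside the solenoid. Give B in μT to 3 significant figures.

B ≈ 73.8 μT

Inside a long solenoid, B = μ₀nI with n = 493.8 turns/m.
B = 4π×10⁻⁷ × 493.8 × 0.119 = 7.38×10⁻⁵ T.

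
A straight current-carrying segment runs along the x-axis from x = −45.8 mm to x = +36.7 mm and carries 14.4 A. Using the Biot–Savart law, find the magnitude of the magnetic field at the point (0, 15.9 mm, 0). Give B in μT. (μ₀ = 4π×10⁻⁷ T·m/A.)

B ≈ 169 μT

For a finite straight segment, B = (μ₀I/4πd)(sinθ₁ + sinθ₂), where θ₁, θ₂ are the angles from the perpendicular to each end.
The perpendicular distance is d = 0.0159 m; the end-offsets along the wire are a = 0.0458 m and b = 0.0367 m.
sinθ₁ = 0.0458/√(0.0458²+0.0159²) = 0.9447; sinθ₂ = 0.0367/√(0.0367²+0.0159²) = 0.9176.
B = (4π×10⁻⁷ × 14.4) / (4π × 0.0159) × (0.9447 + 0.9176) = 1.69×10⁻⁴ T.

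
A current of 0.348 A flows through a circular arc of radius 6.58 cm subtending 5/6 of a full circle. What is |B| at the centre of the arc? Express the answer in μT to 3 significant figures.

B ≈ 2.77 μT

The Biot–Savart field of a circular arc at its centre is B = μ₀Iφ/(4πR), with φ = 5.236 rad.
B = (4π×10⁻⁷ × 0.348 × 5.236) / (4π × 0.0658) = 2.77×10⁻⁶ T.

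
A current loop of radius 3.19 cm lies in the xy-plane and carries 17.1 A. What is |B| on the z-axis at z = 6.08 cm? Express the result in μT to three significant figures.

On the axis of a circular loop, B = μ₀IR² / [2(R²+z²)^(3/2)].
R² + z² = (0.0319)² + (0.0608)² = 0.004714 m², and (R²+z²)^(3/2) = 3.24×10⁻⁴ m³.
B = (4π×10⁻⁷ × 17.1 × 0.001018) / (2 × 3.24×10⁻⁴) = 3.38×10⁻⁵ T.

B ≈ 33.8 μT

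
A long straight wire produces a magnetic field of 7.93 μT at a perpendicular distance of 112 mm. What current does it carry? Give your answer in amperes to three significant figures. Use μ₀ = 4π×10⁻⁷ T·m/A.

For a long straight wire B = μ₀I/(2πd), so I = 2πdB/μ₀.
I = 2π × 0.112 × 7.93×10⁻⁶ / (4π×10⁻⁷) = 4.44 A.

I ≈ 4.44 A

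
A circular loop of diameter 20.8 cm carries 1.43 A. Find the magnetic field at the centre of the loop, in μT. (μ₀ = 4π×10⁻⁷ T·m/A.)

B ≈ 8.64 μT

At the centre of a circular loop the Biot–Savart law gives B = μ₀I/(2R) (so R = 0.104 m).
B = (4π×10⁻⁷ × 1.43) / (2 × 0.104) = 8.64×10⁻⁶ T.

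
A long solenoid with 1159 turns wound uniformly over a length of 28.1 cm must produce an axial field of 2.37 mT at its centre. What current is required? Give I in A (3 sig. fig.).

Inside a long solenoid B = μ₀nI with n = 4125 m⁻¹, so I = B/(μ₀n).
I = 2.37×10⁻³ / (4π×10⁻⁷ × 4125) = 0.457 A.

I ≈ 0.457 A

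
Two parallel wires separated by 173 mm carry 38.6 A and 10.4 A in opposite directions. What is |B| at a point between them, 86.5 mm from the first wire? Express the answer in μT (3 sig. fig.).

B ≈ 113 μT

Each long wire gives B = μ₀I/(2πd). Distances are d₁ = 0.0865 m and d₂ = 0.0865 m.
B₁ = 8.92×10⁻⁵ T, B₂ = 2.40×10⁻⁵ T.
Between antiparallel currents both contributions point the same way, so they add. B = B₁ + B₂ = 8.92×10⁻⁵ + 2.40×10⁻⁵ = 1.13×10⁻⁴ T.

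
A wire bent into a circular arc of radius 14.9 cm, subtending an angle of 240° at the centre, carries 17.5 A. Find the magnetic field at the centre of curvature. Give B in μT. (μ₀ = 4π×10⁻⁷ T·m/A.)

The Biot–Savart field of a circular arc at its centre is B = μ₀Iφ/(4πR), with φ = 4.189 rad.
B = (4π×10⁻⁷ × 17.5 × 4.189) / (4π × 0.149) = 4.92×10⁻⁵ T.

B ≈ 49.2 μT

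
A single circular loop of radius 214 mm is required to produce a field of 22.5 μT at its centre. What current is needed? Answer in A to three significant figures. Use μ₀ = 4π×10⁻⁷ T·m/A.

I ≈ 7.66 A

At the centre of a circular loop B = μ₀I/(2R), so I = 2RB/μ₀.
With R = 0.214 m, I = 2 × 0.214 × 2.25×10⁻⁵ / (4π×10⁻⁷) = 7.66 A.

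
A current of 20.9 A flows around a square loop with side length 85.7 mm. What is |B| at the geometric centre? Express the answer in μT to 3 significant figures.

Each side is a finite straight segment at perpendicular distance d = a/(2 tan(π/4)) = 0.04285 m from the centre, with end-angles ±π/4.
One side contributes B₁ = (μ₀I/4πd)·2 sin(π/4) = 6.90×10⁻⁵ T.
All 4 sides add in the same direction: B = 4 × 6.90×10⁻⁵ = 2.76×10⁻⁴ T.

B ≈ 276 μT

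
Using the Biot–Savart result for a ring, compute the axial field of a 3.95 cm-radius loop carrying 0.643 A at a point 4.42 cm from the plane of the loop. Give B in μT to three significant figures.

On the axis of a circular loop, B = μ₀IR² / [2(R²+z²)^(3/2)].
R² + z² = (0.0395)² + (0.0442)² = 0.003514 m², and (R²+z²)^(3/2) = 2.08×10⁻⁴ m³.
B = (4π×10⁻⁷ × 0.643 × 0.00156) / (2 × 2.08×10⁻⁴) = 3.03×10⁻⁶ T.

B ≈ 3.03 μT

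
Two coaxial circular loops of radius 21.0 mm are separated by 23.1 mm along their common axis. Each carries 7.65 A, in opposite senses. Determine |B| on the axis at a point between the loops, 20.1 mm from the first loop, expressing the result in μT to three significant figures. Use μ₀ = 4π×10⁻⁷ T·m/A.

Each loop contributes B = μ₀IR²/[2(R²+z²)^(3/2)] on the axis, with z measured from that loop.
Loop 1 (z = 0.0201 m): B₁ = 8.63×10⁻⁵ T. Loop 2 (z = 0.003 m): B₂ = 2.22×10⁻⁴ T.
The fields oppose: B = |B₁ − B₂| = 1.36×10⁻⁴ T.

B ≈ 136 μT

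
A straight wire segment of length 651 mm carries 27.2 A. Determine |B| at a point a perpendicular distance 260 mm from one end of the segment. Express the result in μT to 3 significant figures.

B ≈ 9.72 μT

For a finite straight segment, B = (μ₀I/4πd)(sinθ₁ + sinθ₂), where θ₁, θ₂ are the angles from the perpendicular to each end.
The perpendicular foot is at one end, so the two end-offsets along the wire are 0 and L = 0.651 m.
sinθ₁ = 0/√(0²+0.26²) = 0.0000; sinθ₂ = 0.651/√(0.651²+0.26²) = 0.9287.
B = (4π×10⁻⁷ × 27.2) / (4π × 0.26) × (0.0000 + 0.9287) = 9.72×10⁻⁶ T.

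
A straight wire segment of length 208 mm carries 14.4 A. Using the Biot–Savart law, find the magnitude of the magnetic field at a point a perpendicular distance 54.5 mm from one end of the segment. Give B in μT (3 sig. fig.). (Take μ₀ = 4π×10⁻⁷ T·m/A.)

B ≈ 25.6 μT

For a finite straight segment, B = (μ₀I/4πd)(sinθ₁ + sinθ₂), where θ₁, θ₂ are the angles from the perpendicular to each end.
The perpendicular foot is at one end, so the two end-offsets along the wire are 0 and L = 0.208 m.
sinθ₁ = 0/√(0²+0.0545²) = 0.0000; sinθ₂ = 0.208/√(0.208²+0.0545²) = 0.9673.
B = (4π×10⁻⁷ × 14.4) / (4π × 0.0545) × (0.0000 + 0.9673) = 2.56×10⁻⁵ T.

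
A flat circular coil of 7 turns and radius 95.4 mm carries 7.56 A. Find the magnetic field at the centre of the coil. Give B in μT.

B ≈ 349 μT

For an N-turn flat coil, B = Nμ₀I/(2R) with R = 0.0954 m.
B = 7 × 4.98×10⁻⁵ T = 3.49×10⁻⁴ T.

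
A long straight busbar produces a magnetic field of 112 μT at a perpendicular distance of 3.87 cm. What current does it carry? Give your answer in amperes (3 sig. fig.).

For a long straight wire B = μ₀I/(2πd), so I = 2πdB/μ₀.
I = 2π × 0.0387 × 1.12×10⁻⁴ / (4π×10⁻⁷) = 21.7 A.

I ≈ 21.7 A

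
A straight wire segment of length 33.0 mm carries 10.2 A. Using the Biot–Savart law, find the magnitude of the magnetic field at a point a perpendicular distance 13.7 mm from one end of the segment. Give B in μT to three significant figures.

For a finite straight segment, B = (μ₀I/4πd)(sinθ₁ + sinθ₂), where θ₁, θ₂ are the angles from the perpendicular to each end.
The perpendicular foot is at one end, so the two end-offsets along the wire are 0 and L = 0.033 m.
sinθ₁ = 0/√(0²+0.0137²) = 0.0000; sinθ₂ = 0.033/√(0.033²+0.0137²) = 0.9236.
B = (4π×10⁻⁷ × 10.2) / (4π × 0.0137) × (0.0000 + 0.9236) = 6.88×10⁻⁵ T.

B ≈ 68.8 μT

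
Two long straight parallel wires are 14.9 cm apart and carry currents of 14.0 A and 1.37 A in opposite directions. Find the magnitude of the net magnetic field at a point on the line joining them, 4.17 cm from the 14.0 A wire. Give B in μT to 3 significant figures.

B ≈ 69.7 μT

Each long wire gives B = μ₀I/(2πd). Distances are d₁ = 0.0417 m and d₂ = 0.1073 m.
B₁ = 6.71×10⁻⁵ T, B₂ = 2.55×10⁻⁶ T.
Between antiparallel currents both contributions point the same way, so they add. B = B₁ + B₂ = 6.71×10⁻⁵ + 2.55×10⁻⁶ = 6.97×10⁻⁵ T.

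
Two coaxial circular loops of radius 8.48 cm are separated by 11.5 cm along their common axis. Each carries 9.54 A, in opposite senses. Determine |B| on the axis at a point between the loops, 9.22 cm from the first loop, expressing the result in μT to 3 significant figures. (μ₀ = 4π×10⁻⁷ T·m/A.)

Each loop contributes B = μ₀IR²/[2(R²+z²)^(3/2)] on the axis, with z measured from that loop.
Loop 1 (z = 0.0922 m): B₁ = 2.19×10⁻⁵ T. Loop 2 (z = 0.0228 m): B₂ = 6.37×10⁻⁵ T.
The fields oppose: B = |B₁ − B₂| = 4.17×10⁻⁵ T.

B ≈ 41.7 μT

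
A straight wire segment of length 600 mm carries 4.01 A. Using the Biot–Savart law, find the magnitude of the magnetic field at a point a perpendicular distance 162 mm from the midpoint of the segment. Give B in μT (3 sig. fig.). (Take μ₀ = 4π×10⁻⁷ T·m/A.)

For a finite straight segment, B = (μ₀I/4πd)(sinθ₁ + sinθ₂), where θ₁, θ₂ are the angles from the perpendicular to each end.
The perpendicular from the point meets the wire at its midpoint, so each end is L/2 = 0.3 m away along the wire.
sinθ₁ = 0.3/√(0.3²+0.162²) = 0.8799; sinθ₂ = 0.3/√(0.3²+0.162²) = 0.8799.
B = (4π×10⁻⁷ × 4.01) / (4π × 0.162) × (0.8799 + 0.8799) = 4.36×10⁻⁶ T.

B ≈ 4.36 μT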